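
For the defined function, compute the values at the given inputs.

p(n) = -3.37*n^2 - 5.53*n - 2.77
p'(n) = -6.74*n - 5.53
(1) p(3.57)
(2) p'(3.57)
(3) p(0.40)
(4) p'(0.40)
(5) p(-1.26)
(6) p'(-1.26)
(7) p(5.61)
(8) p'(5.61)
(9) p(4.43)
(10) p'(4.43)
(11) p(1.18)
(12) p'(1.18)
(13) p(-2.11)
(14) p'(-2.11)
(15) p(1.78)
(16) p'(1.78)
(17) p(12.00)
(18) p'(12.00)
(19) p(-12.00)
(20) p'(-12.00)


(1) = -65.46
(2) = -29.59
(3) = -5.52
(4) = -8.23
(5) = -1.15
(6) = 2.96
(7) = -139.85
(8) = -43.34
(9) = -93.40
(10) = -35.39
(11) = -13.99
(12) = -13.48
(13) = -6.11
(14) = 8.69
(15) = -23.29
(16) = -17.53
(17) = -554.41
(18) = -86.41
(19) = -421.69
(20) = 75.35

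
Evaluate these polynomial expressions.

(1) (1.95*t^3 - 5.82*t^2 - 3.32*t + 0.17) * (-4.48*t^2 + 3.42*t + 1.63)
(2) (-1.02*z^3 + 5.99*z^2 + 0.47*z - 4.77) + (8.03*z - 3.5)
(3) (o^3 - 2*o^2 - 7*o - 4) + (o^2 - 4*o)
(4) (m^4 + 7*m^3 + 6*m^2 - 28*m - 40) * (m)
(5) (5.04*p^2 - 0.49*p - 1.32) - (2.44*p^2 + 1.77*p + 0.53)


(1) = -8.736*t^5 + 32.7426*t^4 - 1.8523*t^3 - 21.6026*t^2 - 4.8302*t + 0.2771
(2) = -1.02*z^3 + 5.99*z^2 + 8.5*z - 8.27
(3) = o^3 - o^2 - 11*o - 4
(4) = m^5 + 7*m^4 + 6*m^3 - 28*m^2 - 40*m
(5) = 2.6*p^2 - 2.26*p - 1.85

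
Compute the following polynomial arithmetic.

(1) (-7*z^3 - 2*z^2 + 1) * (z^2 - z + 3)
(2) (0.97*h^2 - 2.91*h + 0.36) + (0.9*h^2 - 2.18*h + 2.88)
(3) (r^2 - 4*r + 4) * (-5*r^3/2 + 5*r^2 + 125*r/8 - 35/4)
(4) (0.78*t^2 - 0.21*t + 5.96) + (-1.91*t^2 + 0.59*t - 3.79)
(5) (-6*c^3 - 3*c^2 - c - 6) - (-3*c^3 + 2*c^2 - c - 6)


(1) = -7*z^5 + 5*z^4 - 19*z^3 - 5*z^2 - z + 3
(2) = 1.87*h^2 - 5.09*h + 3.24
(3) = -5*r^5/2 + 15*r^4 - 115*r^3/8 - 205*r^2/4 + 195*r/2 - 35
(4) = -1.13*t^2 + 0.38*t + 2.17
(5) = -3*c^3 - 5*c^2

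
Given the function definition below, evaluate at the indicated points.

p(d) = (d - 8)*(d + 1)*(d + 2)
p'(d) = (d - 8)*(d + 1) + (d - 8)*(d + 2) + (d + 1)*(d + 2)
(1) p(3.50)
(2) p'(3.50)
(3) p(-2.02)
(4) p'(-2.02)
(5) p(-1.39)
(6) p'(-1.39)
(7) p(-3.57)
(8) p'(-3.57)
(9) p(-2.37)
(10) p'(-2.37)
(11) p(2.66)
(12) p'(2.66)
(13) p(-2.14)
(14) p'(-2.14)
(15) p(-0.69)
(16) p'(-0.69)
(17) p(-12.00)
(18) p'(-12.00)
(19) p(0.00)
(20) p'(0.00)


(1) = -111.38
(2) = -20.25
(3) = -0.20
(4) = 10.44
(5) = 2.23
(6) = -2.30
(7) = -46.68
(8) = 51.93
(9) = -5.26
(10) = 18.55
(11) = -91.08
(12) = -27.37
(13) = -1.62
(14) = 13.14
(15) = -3.53
(16) = -13.67
(17) = -2200.00
(18) = 530.00
(19) = -16.00
(20) = -22.00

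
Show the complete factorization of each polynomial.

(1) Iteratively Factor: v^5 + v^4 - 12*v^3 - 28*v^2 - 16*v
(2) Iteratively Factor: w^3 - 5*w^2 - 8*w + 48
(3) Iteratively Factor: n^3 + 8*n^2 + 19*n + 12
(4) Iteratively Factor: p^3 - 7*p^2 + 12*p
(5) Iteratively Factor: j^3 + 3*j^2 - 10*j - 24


(1) = (v)*(v^4 + v^3 - 12*v^2 - 28*v - 16) = v*(v - 4)*(v^3 + 5*v^2 + 8*v + 4) = v*(v - 4)*(v + 2)*(v^2 + 3*v + 2) = v*(v - 4)*(v + 2)^2*(v + 1)
(2) = (w - 4)*(w^2 - w - 12) = (w - 4)*(w + 3)*(w - 4)
(3) = (n + 4)*(n^2 + 4*n + 3) = (n + 3)*(n + 4)*(n + 1)
(4) = (p)*(p^2 - 7*p + 12) = p*(p - 4)*(p - 3)
(5) = (j + 4)*(j^2 - j - 6) = (j - 3)*(j + 4)*(j + 2)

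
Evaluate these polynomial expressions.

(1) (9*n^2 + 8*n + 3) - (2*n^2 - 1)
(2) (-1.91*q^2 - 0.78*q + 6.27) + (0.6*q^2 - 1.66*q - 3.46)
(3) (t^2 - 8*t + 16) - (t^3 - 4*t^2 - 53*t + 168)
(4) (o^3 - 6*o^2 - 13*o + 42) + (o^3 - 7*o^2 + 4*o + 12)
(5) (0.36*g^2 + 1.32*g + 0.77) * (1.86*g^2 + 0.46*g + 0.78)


(1) = 7*n^2 + 8*n + 4
(2) = -1.31*q^2 - 2.44*q + 2.81
(3) = -t^3 + 5*t^2 + 45*t - 152
(4) = 2*o^3 - 13*o^2 - 9*o + 54
(5) = 0.6696*g^4 + 2.6208*g^3 + 2.3202*g^2 + 1.3838*g + 0.6006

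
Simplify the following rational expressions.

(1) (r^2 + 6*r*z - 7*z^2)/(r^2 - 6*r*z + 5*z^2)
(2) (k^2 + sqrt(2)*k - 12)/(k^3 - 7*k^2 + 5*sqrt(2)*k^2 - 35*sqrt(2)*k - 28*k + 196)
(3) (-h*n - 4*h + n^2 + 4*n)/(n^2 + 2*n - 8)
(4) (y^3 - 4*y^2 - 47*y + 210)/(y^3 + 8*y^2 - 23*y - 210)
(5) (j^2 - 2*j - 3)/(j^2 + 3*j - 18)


(1) = (-r - 7*z)/(-r + 5*z)
(2) = (k + 3*sqrt(2))/(k^2 + k*(-7 + 7*sqrt(2)) - 49*sqrt(2))
(3) = (-h + n)/(n - 2)
(4) = (y - 6)/(y + 6)
(5) = (j + 1)/(j + 6)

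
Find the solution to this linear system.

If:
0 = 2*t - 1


Then:
t = 1/2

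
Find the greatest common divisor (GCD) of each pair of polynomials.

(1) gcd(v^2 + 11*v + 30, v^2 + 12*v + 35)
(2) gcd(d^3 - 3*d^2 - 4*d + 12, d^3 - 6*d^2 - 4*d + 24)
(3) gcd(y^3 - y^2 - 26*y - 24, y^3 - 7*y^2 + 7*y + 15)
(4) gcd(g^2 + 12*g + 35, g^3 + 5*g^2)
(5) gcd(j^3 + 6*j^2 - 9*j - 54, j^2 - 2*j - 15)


(1) = gcd((v + 5)*(v + 6), (v + 5)*(v + 7)) = v + 5
(2) = d^2 - 4
(3) = gcd((y - 6)*(y + 1)*(y + 4), (y - 5)*(y - 3)*(y + 1)) = y + 1
(4) = g + 5
(5) = j + 3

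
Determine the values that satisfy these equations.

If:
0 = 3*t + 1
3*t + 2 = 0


Then:
No Solution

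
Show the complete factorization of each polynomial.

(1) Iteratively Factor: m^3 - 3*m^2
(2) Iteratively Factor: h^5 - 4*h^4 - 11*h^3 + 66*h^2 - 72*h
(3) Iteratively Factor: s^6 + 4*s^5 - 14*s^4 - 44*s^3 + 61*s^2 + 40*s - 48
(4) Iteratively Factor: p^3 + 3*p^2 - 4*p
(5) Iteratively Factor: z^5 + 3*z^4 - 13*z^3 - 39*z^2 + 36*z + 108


(1) = (m)*(m^2 - 3*m) = m*(m - 3)*(m)
(2) = (h - 2)*(h^4 - 2*h^3 - 15*h^2 + 36*h) = (h - 2)*(h + 4)*(h^3 - 6*h^2 + 9*h) = (h - 3)*(h - 2)*(h + 4)*(h^2 - 3*h) = (h - 3)^2*(h - 2)*(h + 4)*(h)
(3) = (s - 1)*(s^5 + 5*s^4 - 9*s^3 - 53*s^2 + 8*s + 48) = (s - 1)^2*(s^4 + 6*s^3 - 3*s^2 - 56*s - 48) = (s - 1)^2*(s + 4)*(s^3 + 2*s^2 - 11*s - 12) = (s - 1)^2*(s + 4)^2*(s^2 - 2*s - 3) = (s - 3)*(s - 1)^2*(s + 4)^2*(s + 1)
(4) = (p)*(p^2 + 3*p - 4) = p*(p - 1)*(p + 4)
(5) = (z + 2)*(z^4 + z^3 - 15*z^2 - 9*z + 54) = (z + 2)*(z + 3)*(z^3 - 2*z^2 - 9*z + 18) = (z - 3)*(z + 2)*(z + 3)*(z^2 + z - 6) = (z - 3)*(z - 2)*(z + 2)*(z + 3)*(z + 3)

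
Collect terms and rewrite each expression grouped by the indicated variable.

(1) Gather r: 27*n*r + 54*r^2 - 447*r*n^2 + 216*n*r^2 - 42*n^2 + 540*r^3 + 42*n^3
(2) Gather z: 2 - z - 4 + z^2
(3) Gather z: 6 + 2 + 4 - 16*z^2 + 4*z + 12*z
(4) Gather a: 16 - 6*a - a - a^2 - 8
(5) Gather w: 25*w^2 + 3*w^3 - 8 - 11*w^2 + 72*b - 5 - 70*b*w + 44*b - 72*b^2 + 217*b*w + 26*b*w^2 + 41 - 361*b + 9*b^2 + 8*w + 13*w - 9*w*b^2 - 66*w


(1) = 42*n^3 - 42*n^2 + 540*r^3 + r^2*(216*n + 54) + r*(-447*n^2 + 27*n)
(2) = z^2 - z - 2
(3) = -16*z^2 + 16*z + 12
(4) = -a^2 - 7*a + 8
(5) = -63*b^2 - 245*b + 3*w^3 + w^2*(26*b + 14) + w*(-9*b^2 + 147*b - 45) + 28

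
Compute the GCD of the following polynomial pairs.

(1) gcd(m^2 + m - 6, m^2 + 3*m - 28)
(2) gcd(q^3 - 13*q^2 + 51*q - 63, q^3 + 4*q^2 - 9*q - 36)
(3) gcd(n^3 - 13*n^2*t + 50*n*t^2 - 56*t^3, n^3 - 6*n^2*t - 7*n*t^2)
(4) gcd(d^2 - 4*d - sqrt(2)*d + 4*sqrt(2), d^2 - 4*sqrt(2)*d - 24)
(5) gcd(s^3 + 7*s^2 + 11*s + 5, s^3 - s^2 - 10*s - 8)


(1) = gcd((m - 2)*(m + 3), (m - 4)*(m + 7)) = 1
(2) = gcd((q - 7)*(q - 3)^2, (q - 3)*(q + 3)*(q + 4)) = q - 3
(3) = -n + 7*t
(4) = 1
(5) = s + 1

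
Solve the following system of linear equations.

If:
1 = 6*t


Then:
t = 1/6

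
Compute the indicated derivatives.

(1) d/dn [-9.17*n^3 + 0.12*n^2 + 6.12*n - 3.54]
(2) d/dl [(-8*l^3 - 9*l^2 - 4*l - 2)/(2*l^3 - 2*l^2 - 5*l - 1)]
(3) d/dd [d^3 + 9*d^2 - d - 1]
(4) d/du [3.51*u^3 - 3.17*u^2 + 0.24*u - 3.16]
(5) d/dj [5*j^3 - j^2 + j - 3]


(1) = -27.51*n^2 + 0.24*n + 6.12
(2) = (34*l^4 + 96*l^3 + 73*l^2 + 10*l - 6)/(4*l^6 - 8*l^5 - 16*l^4 + 16*l^3 + 29*l^2 + 10*l + 1)
(3) = 3*d^2 + 18*d - 1
(4) = 10.53*u^2 - 6.34*u + 0.24
(5) = 15*j^2 - 2*j + 1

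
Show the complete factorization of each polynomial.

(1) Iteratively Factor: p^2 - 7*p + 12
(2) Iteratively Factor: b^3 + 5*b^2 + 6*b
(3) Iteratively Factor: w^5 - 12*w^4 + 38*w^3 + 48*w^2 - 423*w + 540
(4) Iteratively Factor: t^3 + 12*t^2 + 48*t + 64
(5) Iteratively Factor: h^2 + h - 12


(1) = (p - 4)*(p - 3)
(2) = (b + 2)*(b^2 + 3*b) = b*(b + 2)*(b + 3)
(3) = (w + 3)*(w^4 - 15*w^3 + 83*w^2 - 201*w + 180) = (w - 4)*(w + 3)*(w^3 - 11*w^2 + 39*w - 45) = (w - 5)*(w - 4)*(w + 3)*(w^2 - 6*w + 9) = (w - 5)*(w - 4)*(w - 3)*(w + 3)*(w - 3)
(4) = (t + 4)*(t^2 + 8*t + 16) = (t + 4)^2*(t + 4)
(5) = (h + 4)*(h - 3)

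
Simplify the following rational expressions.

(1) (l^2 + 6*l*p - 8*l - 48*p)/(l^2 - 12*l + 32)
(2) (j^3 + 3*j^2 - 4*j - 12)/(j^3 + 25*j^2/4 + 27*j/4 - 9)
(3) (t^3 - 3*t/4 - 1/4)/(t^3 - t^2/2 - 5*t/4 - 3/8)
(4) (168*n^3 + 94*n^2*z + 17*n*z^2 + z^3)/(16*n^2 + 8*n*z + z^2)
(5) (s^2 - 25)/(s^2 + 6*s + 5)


(1) = (l + 6*p)/(l - 4)
(2) = (4*j^2 - 16)/(4*j^2 + 13*j - 12)
(3) = (2*t - 2)/(2*t - 3)
(4) = (42*n^2 + 13*n*z + z^2)/(4*n + z)
(5) = (s - 5)/(s + 1)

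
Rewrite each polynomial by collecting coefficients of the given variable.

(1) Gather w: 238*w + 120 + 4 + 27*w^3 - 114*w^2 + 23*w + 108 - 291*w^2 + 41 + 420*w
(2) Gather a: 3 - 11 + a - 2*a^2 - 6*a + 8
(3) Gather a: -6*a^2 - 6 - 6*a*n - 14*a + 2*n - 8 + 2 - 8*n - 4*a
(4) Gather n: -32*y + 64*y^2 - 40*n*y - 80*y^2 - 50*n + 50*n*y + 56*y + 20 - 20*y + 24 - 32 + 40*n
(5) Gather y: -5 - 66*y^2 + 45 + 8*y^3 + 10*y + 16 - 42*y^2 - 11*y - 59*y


(1) = 27*w^3 - 405*w^2 + 681*w + 273
(2) = -2*a^2 - 5*a
(3) = -6*a^2 + a*(-6*n - 18) - 6*n - 12
(4) = n*(10*y - 10) - 16*y^2 + 4*y + 12
(5) = 8*y^3 - 108*y^2 - 60*y + 56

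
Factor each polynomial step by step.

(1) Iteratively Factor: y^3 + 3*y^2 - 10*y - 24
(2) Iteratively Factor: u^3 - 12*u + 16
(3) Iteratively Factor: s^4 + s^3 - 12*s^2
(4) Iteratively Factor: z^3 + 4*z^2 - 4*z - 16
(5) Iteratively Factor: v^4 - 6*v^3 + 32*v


(1) = (y - 3)*(y^2 + 6*y + 8) = (y - 3)*(y + 2)*(y + 4)
(2) = (u + 4)*(u^2 - 4*u + 4) = (u - 2)*(u + 4)*(u - 2)
(3) = (s)*(s^3 + s^2 - 12*s) = s*(s + 4)*(s^2 - 3*s) = s*(s - 3)*(s + 4)*(s)
(4) = (z - 2)*(z^2 + 6*z + 8) = (z - 2)*(z + 4)*(z + 2)
(5) = (v - 4)*(v^3 - 2*v^2 - 8*v) = (v - 4)^2*(v^2 + 2*v) = v*(v - 4)^2*(v + 2)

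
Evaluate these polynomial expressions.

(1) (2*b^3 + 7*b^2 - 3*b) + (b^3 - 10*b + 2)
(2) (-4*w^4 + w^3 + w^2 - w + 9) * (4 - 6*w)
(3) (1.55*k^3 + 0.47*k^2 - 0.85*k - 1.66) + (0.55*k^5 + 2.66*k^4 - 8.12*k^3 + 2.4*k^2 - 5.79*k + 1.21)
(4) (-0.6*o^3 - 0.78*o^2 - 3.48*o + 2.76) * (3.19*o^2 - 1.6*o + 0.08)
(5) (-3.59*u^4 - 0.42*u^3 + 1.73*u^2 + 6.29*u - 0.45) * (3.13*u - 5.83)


(1) = 3*b^3 + 7*b^2 - 13*b + 2
(2) = 24*w^5 - 22*w^4 - 2*w^3 + 10*w^2 - 58*w + 36
(3) = 0.55*k^5 + 2.66*k^4 - 6.57*k^3 + 2.87*k^2 - 6.64*k - 0.45
(4) = -1.914*o^5 - 1.5282*o^4 - 9.9012*o^3 + 14.31*o^2 - 4.6944*o + 0.2208
(5) = -11.2367*u^5 + 19.6151*u^4 + 7.8635*u^3 + 9.6018*u^2 - 38.0792*u + 2.6235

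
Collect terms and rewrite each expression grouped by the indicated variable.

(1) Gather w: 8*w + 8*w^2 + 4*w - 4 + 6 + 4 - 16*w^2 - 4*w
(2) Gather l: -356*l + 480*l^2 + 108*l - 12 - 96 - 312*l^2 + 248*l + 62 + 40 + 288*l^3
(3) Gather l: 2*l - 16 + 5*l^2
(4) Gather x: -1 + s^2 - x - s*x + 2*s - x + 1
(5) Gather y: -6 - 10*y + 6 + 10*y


(1) = -8*w^2 + 8*w + 6
(2) = 288*l^3 + 168*l^2 - 6
(3) = 5*l^2 + 2*l - 16
(4) = s^2 + 2*s + x*(-s - 2)
(5) = 0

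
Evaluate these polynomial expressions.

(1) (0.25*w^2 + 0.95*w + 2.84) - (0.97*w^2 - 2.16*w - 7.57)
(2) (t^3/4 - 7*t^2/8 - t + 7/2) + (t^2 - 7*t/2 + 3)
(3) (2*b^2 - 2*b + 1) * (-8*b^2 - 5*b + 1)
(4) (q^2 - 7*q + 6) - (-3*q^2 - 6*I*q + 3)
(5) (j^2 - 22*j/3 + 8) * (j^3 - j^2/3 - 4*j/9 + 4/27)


(1) = -0.72*w^2 + 3.11*w + 10.41
(2) = t^3/4 + t^2/8 - 9*t/2 + 13/2
(3) = -16*b^4 + 6*b^3 + 4*b^2 - 7*b + 1
(4) = 4*q^2 - 7*q + 6*I*q + 3
(5) = j^5 - 23*j^4/3 + 10*j^3 + 20*j^2/27 - 376*j/81 + 32/27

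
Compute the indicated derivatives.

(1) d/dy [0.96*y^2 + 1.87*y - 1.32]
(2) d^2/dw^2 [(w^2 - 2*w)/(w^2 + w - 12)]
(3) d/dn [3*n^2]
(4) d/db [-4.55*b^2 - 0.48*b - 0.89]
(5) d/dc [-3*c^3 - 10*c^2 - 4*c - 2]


(1) = 1.92*y + 1.87
(2) = 6*(-w^3 + 12*w^2 - 24*w + 40)/(w^6 + 3*w^5 - 33*w^4 - 71*w^3 + 396*w^2 + 432*w - 1728)
(3) = 6*n
(4) = -9.1*b - 0.48
(5) = -9*c^2 - 20*c - 4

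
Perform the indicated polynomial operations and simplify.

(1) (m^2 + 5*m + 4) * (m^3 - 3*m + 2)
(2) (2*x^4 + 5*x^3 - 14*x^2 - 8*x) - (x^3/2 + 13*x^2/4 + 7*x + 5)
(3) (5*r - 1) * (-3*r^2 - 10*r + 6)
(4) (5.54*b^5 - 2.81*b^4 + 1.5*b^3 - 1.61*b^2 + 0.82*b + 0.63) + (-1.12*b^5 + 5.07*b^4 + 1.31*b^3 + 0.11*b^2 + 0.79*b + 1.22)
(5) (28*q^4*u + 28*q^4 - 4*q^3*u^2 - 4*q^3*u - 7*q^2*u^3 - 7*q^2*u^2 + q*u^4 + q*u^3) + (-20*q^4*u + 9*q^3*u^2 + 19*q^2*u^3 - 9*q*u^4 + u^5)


(1) = m^5 + 5*m^4 + m^3 - 13*m^2 - 2*m + 8
(2) = 2*x^4 + 9*x^3/2 - 69*x^2/4 - 15*x - 5
(3) = -15*r^3 - 47*r^2 + 40*r - 6
(4) = 4.42*b^5 + 2.26*b^4 + 2.81*b^3 - 1.5*b^2 + 1.61*b + 1.85
(5) = 8*q^4*u + 28*q^4 + 5*q^3*u^2 - 4*q^3*u + 12*q^2*u^3 - 7*q^2*u^2 - 8*q*u^4 + q*u^3 + u^5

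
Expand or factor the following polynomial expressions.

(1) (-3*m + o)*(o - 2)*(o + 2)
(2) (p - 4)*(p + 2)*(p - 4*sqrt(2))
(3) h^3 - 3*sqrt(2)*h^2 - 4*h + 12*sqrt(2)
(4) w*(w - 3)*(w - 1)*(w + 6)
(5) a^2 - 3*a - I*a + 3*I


(1) = -3*m*o^2 + 12*m + o^3 - 4*o
(2) = p^3 - 4*sqrt(2)*p^2 - 2*p^2 - 8*p + 8*sqrt(2)*p + 32*sqrt(2)
(3) = (h - 2)*(h + 2)*(h - 3*sqrt(2))
(4) = w^4 + 2*w^3 - 21*w^2 + 18*w
(5) = (a - 3)*(a - I)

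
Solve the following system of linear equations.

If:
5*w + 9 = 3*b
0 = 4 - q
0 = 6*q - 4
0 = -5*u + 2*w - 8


Then:
No Solution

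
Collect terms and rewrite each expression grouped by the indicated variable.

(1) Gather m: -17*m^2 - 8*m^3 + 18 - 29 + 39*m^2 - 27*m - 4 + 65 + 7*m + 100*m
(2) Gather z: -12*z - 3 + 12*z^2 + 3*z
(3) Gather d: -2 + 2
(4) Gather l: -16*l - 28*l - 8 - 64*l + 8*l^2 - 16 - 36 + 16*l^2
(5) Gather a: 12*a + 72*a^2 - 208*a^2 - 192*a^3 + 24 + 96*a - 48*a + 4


(1) = -8*m^3 + 22*m^2 + 80*m + 50
(2) = 12*z^2 - 9*z - 3
(3) = 0
(4) = 24*l^2 - 108*l - 60
(5) = -192*a^3 - 136*a^2 + 60*a + 28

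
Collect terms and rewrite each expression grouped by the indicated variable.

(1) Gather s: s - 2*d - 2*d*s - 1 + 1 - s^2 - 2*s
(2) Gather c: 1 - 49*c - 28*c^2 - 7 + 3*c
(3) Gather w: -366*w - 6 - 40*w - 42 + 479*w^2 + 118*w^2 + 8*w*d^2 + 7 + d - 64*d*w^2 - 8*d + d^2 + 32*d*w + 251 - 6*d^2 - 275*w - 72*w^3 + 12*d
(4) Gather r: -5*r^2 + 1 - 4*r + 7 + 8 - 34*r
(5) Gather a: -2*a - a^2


(1) = -2*d - s^2 + s*(-2*d - 1)
(2) = -28*c^2 - 46*c - 6
(3) = -5*d^2 + 5*d - 72*w^3 + w^2*(597 - 64*d) + w*(8*d^2 + 32*d - 681) + 210
(4) = -5*r^2 - 38*r + 16
(5) = -a^2 - 2*a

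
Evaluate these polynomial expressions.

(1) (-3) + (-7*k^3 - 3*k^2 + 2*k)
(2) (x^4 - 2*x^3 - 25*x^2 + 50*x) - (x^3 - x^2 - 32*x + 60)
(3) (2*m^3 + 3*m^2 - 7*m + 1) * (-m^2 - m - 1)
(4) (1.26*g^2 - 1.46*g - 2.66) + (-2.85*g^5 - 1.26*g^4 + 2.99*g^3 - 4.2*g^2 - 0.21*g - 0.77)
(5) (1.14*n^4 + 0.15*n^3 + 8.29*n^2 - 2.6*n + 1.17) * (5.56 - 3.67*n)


(1) = -7*k^3 - 3*k^2 + 2*k - 3
(2) = x^4 - 3*x^3 - 24*x^2 + 82*x - 60
(3) = -2*m^5 - 5*m^4 + 2*m^3 + 3*m^2 + 6*m - 1
(4) = -2.85*g^5 - 1.26*g^4 + 2.99*g^3 - 2.94*g^2 - 1.67*g - 3.43
(5) = -4.1838*n^5 + 5.7879*n^4 - 29.5903*n^3 + 55.6344*n^2 - 18.7499*n + 6.5052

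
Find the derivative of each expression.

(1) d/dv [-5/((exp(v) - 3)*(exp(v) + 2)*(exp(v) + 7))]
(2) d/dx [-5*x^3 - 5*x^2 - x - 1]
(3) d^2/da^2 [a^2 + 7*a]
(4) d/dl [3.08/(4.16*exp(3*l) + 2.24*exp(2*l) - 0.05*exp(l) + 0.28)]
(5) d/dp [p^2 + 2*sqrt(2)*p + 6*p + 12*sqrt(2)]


(1) = 5*((exp(v) - 3)*(exp(v) + 2) + (exp(v) - 3)*(exp(v) + 7) + (exp(v) + 2)*(exp(v) + 7))*exp(v)/((exp(v) - 3)^2*(exp(v) + 2)^2*(exp(v) + 7)^2)
(2) = -15*x^2 - 10*x - 1
(3) = 2
(4) = (-38.4384*exp(2*l) - 13.7984*exp(l) + 0.154)*exp(l)/(4.16*exp(3*l) + 2.24*exp(2*l) - 0.05*exp(l) + 0.28)^2
(5) = 2*p + 2*sqrt(2) + 6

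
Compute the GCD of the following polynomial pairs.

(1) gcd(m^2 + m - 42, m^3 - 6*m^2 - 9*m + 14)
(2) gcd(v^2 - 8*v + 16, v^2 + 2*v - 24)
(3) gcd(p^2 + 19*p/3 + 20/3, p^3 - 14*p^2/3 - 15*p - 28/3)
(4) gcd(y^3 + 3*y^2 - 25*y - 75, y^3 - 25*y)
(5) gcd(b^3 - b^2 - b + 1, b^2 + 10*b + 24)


(1) = gcd((m - 6)*(m + 7), (m - 7)*(m - 1)*(m + 2)) = 1
(2) = v - 4
(3) = gcd((p + 4/3)*(p + 5), (p - 7)*(p + 1)*(p + 4/3)) = p + 4/3
(4) = y^2 - 25
(5) = gcd((b - 1)^2*(b + 1), (b + 4)*(b + 6)) = 1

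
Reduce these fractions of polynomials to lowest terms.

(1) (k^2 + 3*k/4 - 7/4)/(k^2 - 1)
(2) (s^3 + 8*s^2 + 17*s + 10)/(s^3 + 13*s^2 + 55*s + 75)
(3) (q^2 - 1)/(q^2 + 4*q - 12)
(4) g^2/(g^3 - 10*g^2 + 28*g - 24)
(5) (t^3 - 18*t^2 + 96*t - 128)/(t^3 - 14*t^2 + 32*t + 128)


(1) = (4*k + 7)/(4*k + 4)
(2) = (s^2 + 3*s + 2)/(s^2 + 8*s + 15)
(3) = (q^2 - 1)/(q^2 + 4*q - 12)
(4) = g^2/(g^3 - 10*g^2 + 28*g - 24)
(5) = (t - 2)/(t + 2)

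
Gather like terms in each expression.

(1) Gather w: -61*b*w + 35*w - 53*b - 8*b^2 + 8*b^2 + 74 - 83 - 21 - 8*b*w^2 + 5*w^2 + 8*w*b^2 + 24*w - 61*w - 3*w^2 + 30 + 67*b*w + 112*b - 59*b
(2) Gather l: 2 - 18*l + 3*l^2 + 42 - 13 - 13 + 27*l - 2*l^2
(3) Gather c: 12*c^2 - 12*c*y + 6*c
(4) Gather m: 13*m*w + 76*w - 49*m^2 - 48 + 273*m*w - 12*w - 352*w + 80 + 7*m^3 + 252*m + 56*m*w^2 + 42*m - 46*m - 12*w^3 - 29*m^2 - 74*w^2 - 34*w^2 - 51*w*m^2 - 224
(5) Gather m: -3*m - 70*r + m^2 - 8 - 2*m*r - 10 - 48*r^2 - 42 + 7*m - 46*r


(1) = w^2*(2 - 8*b) + w*(8*b^2 + 6*b - 2)
(2) = l^2 + 9*l + 18
(3) = 12*c^2 + c*(6 - 12*y)
(4) = 7*m^3 + m^2*(-51*w - 78) + m*(56*w^2 + 286*w + 248) - 12*w^3 - 108*w^2 - 288*w - 192
(5) = m^2 + m*(4 - 2*r) - 48*r^2 - 116*r - 60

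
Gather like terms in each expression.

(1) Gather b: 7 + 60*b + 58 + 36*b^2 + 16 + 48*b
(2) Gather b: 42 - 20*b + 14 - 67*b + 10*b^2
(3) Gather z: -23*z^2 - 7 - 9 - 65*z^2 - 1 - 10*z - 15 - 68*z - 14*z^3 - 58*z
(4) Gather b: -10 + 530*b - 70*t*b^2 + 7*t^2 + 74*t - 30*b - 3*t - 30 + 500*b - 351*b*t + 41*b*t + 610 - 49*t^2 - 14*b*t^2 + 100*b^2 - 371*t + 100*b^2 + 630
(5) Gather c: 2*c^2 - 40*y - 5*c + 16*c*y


(1) = 36*b^2 + 108*b + 81
(2) = 10*b^2 - 87*b + 56
(3) = -14*z^3 - 88*z^2 - 136*z - 32
(4) = b^2*(200 - 70*t) + b*(-14*t^2 - 310*t + 1000) - 42*t^2 - 300*t + 1200
(5) = 2*c^2 + c*(16*y - 5) - 40*y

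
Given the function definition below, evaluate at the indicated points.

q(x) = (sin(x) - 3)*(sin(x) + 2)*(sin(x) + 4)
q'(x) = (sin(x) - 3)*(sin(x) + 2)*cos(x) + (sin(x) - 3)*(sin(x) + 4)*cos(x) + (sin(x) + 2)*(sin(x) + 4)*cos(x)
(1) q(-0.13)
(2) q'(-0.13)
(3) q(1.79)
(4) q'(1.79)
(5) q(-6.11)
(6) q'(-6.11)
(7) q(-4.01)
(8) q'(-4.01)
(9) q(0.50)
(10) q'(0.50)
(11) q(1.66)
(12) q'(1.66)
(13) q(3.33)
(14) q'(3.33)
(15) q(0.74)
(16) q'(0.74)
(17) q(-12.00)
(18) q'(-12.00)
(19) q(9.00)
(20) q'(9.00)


(1) = -22.66
(2) = -10.64
(3) = -29.97
(4) = 0.28
(5) = -25.63
(6) = -8.74
(7) = -29.44
(8) = 2.37
(9) = -27.99
(10) = -5.65
(11) = -30.00
(12) = 0.09
(13) = -22.03
(14) = 10.82
(15) = -29.07
(16) = -3.39
(17) = -28.35
(18) = -4.99
(19) = -27.54
(20) = 6.39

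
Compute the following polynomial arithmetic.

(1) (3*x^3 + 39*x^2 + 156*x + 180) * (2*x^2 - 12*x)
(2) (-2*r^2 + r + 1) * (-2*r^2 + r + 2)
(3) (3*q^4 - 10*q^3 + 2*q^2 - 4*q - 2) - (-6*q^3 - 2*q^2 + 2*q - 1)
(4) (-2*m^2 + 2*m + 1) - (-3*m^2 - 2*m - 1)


(1) = 6*x^5 + 42*x^4 - 156*x^3 - 1512*x^2 - 2160*x
(2) = 4*r^4 - 4*r^3 - 5*r^2 + 3*r + 2
(3) = 3*q^4 - 4*q^3 + 4*q^2 - 6*q - 1
(4) = m^2 + 4*m + 2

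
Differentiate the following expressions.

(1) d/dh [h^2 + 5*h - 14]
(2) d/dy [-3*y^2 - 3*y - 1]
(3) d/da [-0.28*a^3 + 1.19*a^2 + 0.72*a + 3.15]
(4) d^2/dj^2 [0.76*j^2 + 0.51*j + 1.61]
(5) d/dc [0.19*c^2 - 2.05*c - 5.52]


(1) = 2*h + 5
(2) = -6*y - 3
(3) = -0.84*a^2 + 2.38*a + 0.72
(4) = 1.52000000000000
(5) = 0.38*c - 2.05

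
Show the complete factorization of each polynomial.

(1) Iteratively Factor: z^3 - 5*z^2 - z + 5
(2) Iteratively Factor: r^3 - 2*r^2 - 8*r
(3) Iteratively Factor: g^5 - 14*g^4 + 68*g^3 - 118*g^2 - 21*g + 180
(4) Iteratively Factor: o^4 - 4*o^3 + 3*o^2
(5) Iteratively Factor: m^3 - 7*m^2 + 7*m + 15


(1) = (z + 1)*(z^2 - 6*z + 5) = (z - 1)*(z + 1)*(z - 5)
(2) = (r + 2)*(r^2 - 4*r) = (r - 4)*(r + 2)*(r)
(3) = (g - 3)*(g^4 - 11*g^3 + 35*g^2 - 13*g - 60) = (g - 4)*(g - 3)*(g^3 - 7*g^2 + 7*g + 15) = (g - 4)*(g - 3)*(g + 1)*(g^2 - 8*g + 15) = (g - 5)*(g - 4)*(g - 3)*(g + 1)*(g - 3)
(4) = (o - 3)*(o^3 - o^2) = o*(o - 3)*(o^2 - o) = o*(o - 3)*(o - 1)*(o)
(5) = (m + 1)*(m^2 - 8*m + 15) = (m - 3)*(m + 1)*(m - 5)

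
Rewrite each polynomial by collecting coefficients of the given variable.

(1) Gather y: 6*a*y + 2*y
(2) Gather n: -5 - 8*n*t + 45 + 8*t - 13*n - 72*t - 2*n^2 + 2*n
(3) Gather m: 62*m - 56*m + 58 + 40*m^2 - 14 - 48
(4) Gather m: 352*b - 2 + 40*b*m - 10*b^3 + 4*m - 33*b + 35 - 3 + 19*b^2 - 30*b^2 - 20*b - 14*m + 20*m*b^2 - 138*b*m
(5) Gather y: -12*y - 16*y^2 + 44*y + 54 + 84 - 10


(1) = y*(6*a + 2)
(2) = -2*n^2 + n*(-8*t - 11) - 64*t + 40
(3) = 40*m^2 + 6*m - 4
(4) = -10*b^3 - 11*b^2 + 299*b + m*(20*b^2 - 98*b - 10) + 30
(5) = -16*y^2 + 32*y + 128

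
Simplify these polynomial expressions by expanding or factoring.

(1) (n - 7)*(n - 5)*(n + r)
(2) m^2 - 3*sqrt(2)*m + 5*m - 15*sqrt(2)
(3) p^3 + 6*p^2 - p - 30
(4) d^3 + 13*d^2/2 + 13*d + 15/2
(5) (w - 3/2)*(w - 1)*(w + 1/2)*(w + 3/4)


(1) = n^3 + n^2*r - 12*n^2 - 12*n*r + 35*n + 35*r
(2) = (m + 5)*(m - 3*sqrt(2))
(3) = (p - 2)*(p + 3)*(p + 5)
(4) = (d + 1)*(d + 5/2)*(d + 3)
(5) = w^4 - 5*w^3/4 - 5*w^2/4 + 15*w/16 + 9/16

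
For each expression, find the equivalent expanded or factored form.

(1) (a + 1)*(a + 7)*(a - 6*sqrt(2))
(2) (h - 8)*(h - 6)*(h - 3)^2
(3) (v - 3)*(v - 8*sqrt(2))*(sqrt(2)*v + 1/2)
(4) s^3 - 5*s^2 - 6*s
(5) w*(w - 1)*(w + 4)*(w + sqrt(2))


(1) = a^3 - 6*sqrt(2)*a^2 + 8*a^2 - 48*sqrt(2)*a + 7*a - 42*sqrt(2)
(2) = h^4 - 20*h^3 + 141*h^2 - 414*h + 432
(3) = sqrt(2)*v^3 - 31*v^2/2 - 3*sqrt(2)*v^2 - 4*sqrt(2)*v + 93*v/2 + 12*sqrt(2)
(4) = s*(s - 6)*(s + 1)
(5) = w^4 + sqrt(2)*w^3 + 3*w^3 - 4*w^2 + 3*sqrt(2)*w^2 - 4*sqrt(2)*w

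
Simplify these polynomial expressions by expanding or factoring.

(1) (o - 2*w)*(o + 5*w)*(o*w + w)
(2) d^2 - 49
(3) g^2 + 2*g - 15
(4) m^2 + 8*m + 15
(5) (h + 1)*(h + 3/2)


(1) = o^3*w + 3*o^2*w^2 + o^2*w - 10*o*w^3 + 3*o*w^2 - 10*w^3
(2) = (d - 7)*(d + 7)
(3) = (g - 3)*(g + 5)
(4) = (m + 3)*(m + 5)
(5) = h^2 + 5*h/2 + 3/2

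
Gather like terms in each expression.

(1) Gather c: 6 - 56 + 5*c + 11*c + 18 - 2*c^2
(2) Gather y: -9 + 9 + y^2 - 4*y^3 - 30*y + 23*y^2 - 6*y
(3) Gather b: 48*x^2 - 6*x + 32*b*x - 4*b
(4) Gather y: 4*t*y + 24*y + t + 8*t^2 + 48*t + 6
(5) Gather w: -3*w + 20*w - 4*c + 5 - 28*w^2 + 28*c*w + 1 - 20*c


(1) = -2*c^2 + 16*c - 32
(2) = -4*y^3 + 24*y^2 - 36*y
(3) = b*(32*x - 4) + 48*x^2 - 6*x
(4) = 8*t^2 + 49*t + y*(4*t + 24) + 6
(5) = -24*c - 28*w^2 + w*(28*c + 17) + 6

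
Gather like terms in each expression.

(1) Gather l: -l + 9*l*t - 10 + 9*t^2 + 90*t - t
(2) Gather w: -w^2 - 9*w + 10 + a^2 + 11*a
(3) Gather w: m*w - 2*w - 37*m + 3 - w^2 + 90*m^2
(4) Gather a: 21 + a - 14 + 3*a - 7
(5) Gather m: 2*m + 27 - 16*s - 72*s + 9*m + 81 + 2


(1) = l*(9*t - 1) + 9*t^2 + 89*t - 10
(2) = a^2 + 11*a - w^2 - 9*w + 10
(3) = 90*m^2 - 37*m - w^2 + w*(m - 2) + 3
(4) = 4*a
(5) = 11*m - 88*s + 110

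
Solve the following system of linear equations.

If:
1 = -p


Then:
p = -1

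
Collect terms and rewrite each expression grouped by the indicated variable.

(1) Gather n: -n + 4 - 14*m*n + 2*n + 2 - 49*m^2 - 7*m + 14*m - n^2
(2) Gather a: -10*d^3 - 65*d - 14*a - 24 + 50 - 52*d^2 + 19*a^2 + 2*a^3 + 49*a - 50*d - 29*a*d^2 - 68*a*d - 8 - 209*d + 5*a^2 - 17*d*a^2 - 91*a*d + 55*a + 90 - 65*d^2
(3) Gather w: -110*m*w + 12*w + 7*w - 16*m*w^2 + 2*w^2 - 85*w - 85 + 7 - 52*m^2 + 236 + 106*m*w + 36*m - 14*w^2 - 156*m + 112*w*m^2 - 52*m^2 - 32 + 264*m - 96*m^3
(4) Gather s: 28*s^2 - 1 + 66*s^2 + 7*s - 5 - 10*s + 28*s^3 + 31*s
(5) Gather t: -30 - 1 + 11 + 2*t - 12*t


(1) = -49*m^2 + 7*m - n^2 + n*(1 - 14*m) + 6
(2) = 2*a^3 + a^2*(24 - 17*d) + a*(-29*d^2 - 159*d + 90) - 10*d^3 - 117*d^2 - 324*d + 108
(3) = -96*m^3 - 104*m^2 + 144*m + w^2*(-16*m - 12) + w*(112*m^2 - 4*m - 66) + 126
(4) = 28*s^3 + 94*s^2 + 28*s - 6
(5) = -10*t - 20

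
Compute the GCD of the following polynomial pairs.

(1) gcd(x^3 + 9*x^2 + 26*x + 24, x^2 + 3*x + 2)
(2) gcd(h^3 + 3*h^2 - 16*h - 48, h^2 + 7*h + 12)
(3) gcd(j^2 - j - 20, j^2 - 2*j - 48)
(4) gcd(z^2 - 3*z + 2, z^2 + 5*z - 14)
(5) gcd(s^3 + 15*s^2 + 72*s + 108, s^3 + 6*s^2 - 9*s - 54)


(1) = gcd((x + 2)*(x + 3)*(x + 4), (x + 1)*(x + 2)) = x + 2
(2) = gcd((h - 4)*(h + 3)*(h + 4), (h + 3)*(h + 4)) = h^2 + 7*h + 12
(3) = gcd((j - 5)*(j + 4), (j - 8)*(j + 6)) = 1
(4) = gcd((z - 2)*(z - 1), (z - 2)*(z + 7)) = z - 2
(5) = gcd((s + 3)*(s + 6)^2, (s - 3)*(s + 3)*(s + 6)) = s^2 + 9*s + 18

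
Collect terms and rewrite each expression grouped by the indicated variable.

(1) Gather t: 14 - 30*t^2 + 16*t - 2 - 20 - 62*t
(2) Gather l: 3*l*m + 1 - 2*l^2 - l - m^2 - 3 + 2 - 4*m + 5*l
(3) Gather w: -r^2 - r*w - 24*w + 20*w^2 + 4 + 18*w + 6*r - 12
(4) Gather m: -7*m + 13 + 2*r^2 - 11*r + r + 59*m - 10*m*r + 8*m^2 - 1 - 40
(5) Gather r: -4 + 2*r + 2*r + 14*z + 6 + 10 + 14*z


(1) = -30*t^2 - 46*t - 8
(2) = -2*l^2 + l*(3*m + 4) - m^2 - 4*m
(3) = -r^2 + 6*r + 20*w^2 + w*(-r - 6) - 8
(4) = 8*m^2 + m*(52 - 10*r) + 2*r^2 - 10*r - 28
(5) = 4*r + 28*z + 12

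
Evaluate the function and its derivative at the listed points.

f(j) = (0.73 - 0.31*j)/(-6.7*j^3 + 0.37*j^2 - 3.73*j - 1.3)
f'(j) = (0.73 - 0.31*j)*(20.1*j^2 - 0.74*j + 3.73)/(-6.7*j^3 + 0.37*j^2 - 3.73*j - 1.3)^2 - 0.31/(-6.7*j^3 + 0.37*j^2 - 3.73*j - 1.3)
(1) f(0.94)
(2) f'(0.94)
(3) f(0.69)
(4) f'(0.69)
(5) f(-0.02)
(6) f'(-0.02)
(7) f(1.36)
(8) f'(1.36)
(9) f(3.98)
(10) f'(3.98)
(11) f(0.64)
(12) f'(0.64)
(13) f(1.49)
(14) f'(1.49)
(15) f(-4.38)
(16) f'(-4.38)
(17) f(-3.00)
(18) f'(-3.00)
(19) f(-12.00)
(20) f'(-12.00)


(1) = -0.04
(2) = 0.12
(3) = -0.09
(4) = 0.24
(5) = -0.60
(6) = 2.09
(7) = -0.01
(8) = 0.04
(9) = 0.00
(10) = -0.00
(11) = -0.10
(12) = 0.28
(13) = -0.01
(14) = 0.03
(15) = 0.00
(16) = 0.00
(17) = 0.01
(18) = 0.01
(19) = 0.00
(20) = 0.00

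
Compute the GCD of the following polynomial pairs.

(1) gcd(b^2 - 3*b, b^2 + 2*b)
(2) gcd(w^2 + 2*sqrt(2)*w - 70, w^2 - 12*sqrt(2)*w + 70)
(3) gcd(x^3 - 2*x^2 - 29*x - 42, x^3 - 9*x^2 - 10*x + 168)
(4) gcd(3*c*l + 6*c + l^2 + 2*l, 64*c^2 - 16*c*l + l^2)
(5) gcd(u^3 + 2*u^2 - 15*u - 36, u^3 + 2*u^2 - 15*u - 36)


(1) = b
(2) = gcd((w - 5*sqrt(2))*(w + 7*sqrt(2)), (w - 7*sqrt(2))*(w - 5*sqrt(2))) = w - 5*sqrt(2)
(3) = gcd((x - 7)*(x + 2)*(x + 3), (x - 7)*(x - 6)*(x + 4)) = x - 7
(4) = 1
(5) = gcd((u - 4)*(u + 3)^2, (u - 4)*(u + 3)^2) = u^3 + 2*u^2 - 15*u - 36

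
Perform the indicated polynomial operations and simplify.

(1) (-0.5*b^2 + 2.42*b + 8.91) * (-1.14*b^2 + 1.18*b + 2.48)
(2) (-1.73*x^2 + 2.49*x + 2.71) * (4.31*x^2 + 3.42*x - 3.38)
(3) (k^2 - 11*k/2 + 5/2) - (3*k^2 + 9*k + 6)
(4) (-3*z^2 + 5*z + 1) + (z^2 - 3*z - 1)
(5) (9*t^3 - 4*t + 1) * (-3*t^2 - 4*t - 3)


(1) = 0.57*b^4 - 3.3488*b^3 - 8.5418*b^2 + 16.5154*b + 22.0968
(2) = -7.4563*x^4 + 4.8153*x^3 + 26.0433*x^2 + 0.852*x - 9.1598
(3) = -2*k^2 - 29*k/2 - 7/2
(4) = -2*z^2 + 2*z
(5) = -27*t^5 - 36*t^4 - 15*t^3 + 13*t^2 + 8*t - 3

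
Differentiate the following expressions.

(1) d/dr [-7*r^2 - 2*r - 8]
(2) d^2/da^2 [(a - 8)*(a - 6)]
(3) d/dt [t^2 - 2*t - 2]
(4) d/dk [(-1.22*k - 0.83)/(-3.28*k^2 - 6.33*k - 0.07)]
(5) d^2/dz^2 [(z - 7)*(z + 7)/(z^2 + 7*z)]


(1) = -14*r - 2
(2) = 2
(3) = 2*t - 2
(4) = (4.0016*k^2 + 7.7226*k - (1.22*k + 0.83)*(6.56*k + 6.33) + 0.0854)/(3.28*k^2 + 6.33*k + 0.07)^2
(5) = -14/z^3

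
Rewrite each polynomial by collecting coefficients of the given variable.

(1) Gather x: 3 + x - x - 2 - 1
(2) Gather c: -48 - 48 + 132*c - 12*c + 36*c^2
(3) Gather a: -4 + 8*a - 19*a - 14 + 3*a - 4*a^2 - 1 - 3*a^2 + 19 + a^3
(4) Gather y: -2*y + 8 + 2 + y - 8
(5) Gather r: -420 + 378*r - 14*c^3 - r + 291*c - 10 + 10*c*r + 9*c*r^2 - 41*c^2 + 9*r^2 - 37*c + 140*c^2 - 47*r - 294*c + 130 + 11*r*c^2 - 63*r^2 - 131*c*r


(1) = 0
(2) = 36*c^2 + 120*c - 96
(3) = a^3 - 7*a^2 - 8*a
(4) = 2 - y
(5) = -14*c^3 + 99*c^2 - 40*c + r^2*(9*c - 54) + r*(11*c^2 - 121*c + 330) - 300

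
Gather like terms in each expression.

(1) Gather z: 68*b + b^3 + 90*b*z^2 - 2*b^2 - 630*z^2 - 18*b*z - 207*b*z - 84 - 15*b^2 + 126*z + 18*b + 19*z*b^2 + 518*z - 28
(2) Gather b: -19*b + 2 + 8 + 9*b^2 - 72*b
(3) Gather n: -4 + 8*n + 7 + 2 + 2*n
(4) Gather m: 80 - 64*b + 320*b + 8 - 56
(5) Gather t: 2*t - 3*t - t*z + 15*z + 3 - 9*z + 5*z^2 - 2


(1) = b^3 - 17*b^2 + 86*b + z^2*(90*b - 630) + z*(19*b^2 - 225*b + 644) - 112
(2) = 9*b^2 - 91*b + 10
(3) = 10*n + 5
(4) = 256*b + 32
(5) = t*(-z - 1) + 5*z^2 + 6*z + 1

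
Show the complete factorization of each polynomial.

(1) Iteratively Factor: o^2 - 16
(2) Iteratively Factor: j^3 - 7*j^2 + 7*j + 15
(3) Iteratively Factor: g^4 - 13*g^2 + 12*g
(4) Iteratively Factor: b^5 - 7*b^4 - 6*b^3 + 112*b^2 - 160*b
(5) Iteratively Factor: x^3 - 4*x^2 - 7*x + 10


(1) = (o + 4)*(o - 4)
(2) = (j - 3)*(j^2 - 4*j - 5) = (j - 3)*(j + 1)*(j - 5)
(3) = (g - 1)*(g^3 + g^2 - 12*g) = (g - 3)*(g - 1)*(g^2 + 4*g) = g*(g - 3)*(g - 1)*(g + 4)
(4) = (b - 2)*(b^4 - 5*b^3 - 16*b^2 + 80*b) = (b - 4)*(b - 2)*(b^3 - b^2 - 20*b) = (b - 5)*(b - 4)*(b - 2)*(b^2 + 4*b) = (b - 5)*(b - 4)*(b - 2)*(b + 4)*(b)
(5) = (x - 1)*(x^2 - 3*x - 10) = (x - 5)*(x - 1)*(x + 2)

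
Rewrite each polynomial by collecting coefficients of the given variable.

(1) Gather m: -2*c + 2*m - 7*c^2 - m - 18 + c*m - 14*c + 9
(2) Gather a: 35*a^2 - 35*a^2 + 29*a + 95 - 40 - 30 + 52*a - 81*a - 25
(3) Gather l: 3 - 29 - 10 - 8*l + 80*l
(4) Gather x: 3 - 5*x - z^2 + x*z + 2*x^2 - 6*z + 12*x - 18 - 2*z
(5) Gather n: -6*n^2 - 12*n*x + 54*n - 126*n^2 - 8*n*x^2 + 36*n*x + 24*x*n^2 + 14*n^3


(1) = -7*c^2 - 16*c + m*(c + 1) - 9
(2) = 0
(3) = 72*l - 36
(4) = 2*x^2 + x*(z + 7) - z^2 - 8*z - 15
(5) = 14*n^3 + n^2*(24*x - 132) + n*(-8*x^2 + 24*x + 54)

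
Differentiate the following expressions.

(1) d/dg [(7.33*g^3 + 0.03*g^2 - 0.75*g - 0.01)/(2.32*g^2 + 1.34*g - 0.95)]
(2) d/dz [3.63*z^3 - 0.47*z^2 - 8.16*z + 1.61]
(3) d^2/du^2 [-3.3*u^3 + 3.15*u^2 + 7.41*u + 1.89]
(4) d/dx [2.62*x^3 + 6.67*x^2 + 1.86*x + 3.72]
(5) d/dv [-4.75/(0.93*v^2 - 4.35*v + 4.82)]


(1) = (17.0056*g^4 + 19.6444*g^3 - 19.1103*g^2 - 0.0106*g + 0.7259)/(5.3824*g^4 + 6.2176*g^3 - 2.6124*g^2 - 2.546*g + 0.9025)
(2) = 10.89*z^2 - 0.94*z - 8.16
(3) = 6.3 - 19.8*u
(4) = 7.86*x^2 + 13.34*x + 1.86
(5) = (8.835*v - 20.6625)/(0.93*v^2 - 4.35*v + 4.82)^2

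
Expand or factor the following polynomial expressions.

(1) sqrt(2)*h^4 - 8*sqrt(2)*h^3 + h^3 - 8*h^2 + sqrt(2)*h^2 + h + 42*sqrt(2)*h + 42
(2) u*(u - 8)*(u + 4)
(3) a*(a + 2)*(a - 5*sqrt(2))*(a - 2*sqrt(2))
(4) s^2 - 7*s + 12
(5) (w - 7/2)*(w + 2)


(1) = (h - 7)*(h - 3)*(h + 2)*(sqrt(2)*h + 1)
(2) = u^3 - 4*u^2 - 32*u
(3) = a^4 - 7*sqrt(2)*a^3 + 2*a^3 - 14*sqrt(2)*a^2 + 20*a^2 + 40*a
(4) = (s - 4)*(s - 3)
(5) = w^2 - 3*w/2 - 7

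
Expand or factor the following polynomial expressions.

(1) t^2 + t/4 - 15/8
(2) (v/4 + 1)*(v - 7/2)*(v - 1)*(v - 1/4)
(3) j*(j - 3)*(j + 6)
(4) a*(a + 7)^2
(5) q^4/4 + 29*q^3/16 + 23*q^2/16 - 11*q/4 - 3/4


(1) = (t - 5/4)*(t + 3/2)
(2) = v^4/4 - 3*v^3/16 - 115*v^2/32 + 141*v/32 - 7/8
(3) = j^3 + 3*j^2 - 18*j
(4) = a^3 + 14*a^2 + 49*a
(5) = (q/4 + 1/2)*(q - 1)*(q + 1/4)*(q + 6)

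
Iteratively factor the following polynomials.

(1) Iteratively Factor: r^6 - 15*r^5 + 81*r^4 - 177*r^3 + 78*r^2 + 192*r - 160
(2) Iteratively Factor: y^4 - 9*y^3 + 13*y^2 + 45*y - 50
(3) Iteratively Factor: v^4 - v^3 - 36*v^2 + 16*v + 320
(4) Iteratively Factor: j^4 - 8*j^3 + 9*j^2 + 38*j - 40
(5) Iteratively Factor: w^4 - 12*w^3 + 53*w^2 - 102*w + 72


(1) = (r - 4)*(r^5 - 11*r^4 + 37*r^3 - 29*r^2 - 38*r + 40) = (r - 5)*(r - 4)*(r^4 - 6*r^3 + 7*r^2 + 6*r - 8) = (r - 5)*(r - 4)*(r + 1)*(r^3 - 7*r^2 + 14*r - 8) = (r - 5)*(r - 4)^2*(r + 1)*(r^2 - 3*r + 2) = (r - 5)*(r - 4)^2*(r - 1)*(r + 1)*(r - 2)
(2) = (y + 2)*(y^3 - 11*y^2 + 35*y - 25) = (y - 1)*(y + 2)*(y^2 - 10*y + 25) = (y - 5)*(y - 1)*(y + 2)*(y - 5)
(3) = (v + 4)*(v^3 - 5*v^2 - 16*v + 80) = (v - 5)*(v + 4)*(v^2 - 16) = (v - 5)*(v - 4)*(v + 4)*(v + 4)
(4) = (j - 5)*(j^3 - 3*j^2 - 6*j + 8) = (j - 5)*(j + 2)*(j^2 - 5*j + 4) = (j - 5)*(j - 4)*(j + 2)*(j - 1)
(5) = (w - 3)*(w^3 - 9*w^2 + 26*w - 24) = (w - 4)*(w - 3)*(w^2 - 5*w + 6) = (w - 4)*(w - 3)*(w - 2)*(w - 3)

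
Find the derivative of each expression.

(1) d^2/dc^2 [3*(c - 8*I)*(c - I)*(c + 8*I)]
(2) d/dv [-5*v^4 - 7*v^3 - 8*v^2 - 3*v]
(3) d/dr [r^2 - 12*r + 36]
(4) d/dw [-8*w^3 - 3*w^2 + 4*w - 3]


(1) = 18*c - 6*I
(2) = -20*v^3 - 21*v^2 - 16*v - 3
(3) = 2*r - 12
(4) = -24*w^2 - 6*w + 4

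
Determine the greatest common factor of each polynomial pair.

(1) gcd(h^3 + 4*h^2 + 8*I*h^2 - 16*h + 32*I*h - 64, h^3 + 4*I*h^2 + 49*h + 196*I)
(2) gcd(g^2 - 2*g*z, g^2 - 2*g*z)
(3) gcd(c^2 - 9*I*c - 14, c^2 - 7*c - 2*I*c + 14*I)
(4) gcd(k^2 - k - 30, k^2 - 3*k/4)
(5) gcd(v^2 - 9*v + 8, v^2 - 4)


(1) = gcd((h + 4)*(h + 4*I)^2, (h - 7*I)*(h + 4*I)*(h + 7*I)) = h + 4*I
(2) = gcd(g*(g - 2*z), g*(g - 2*z)) = -g^2 + 2*g*z
(3) = gcd((c - 7*I)*(c - 2*I), (c - 7)*(c - 2*I)) = c - 2*I
(4) = 1
(5) = 1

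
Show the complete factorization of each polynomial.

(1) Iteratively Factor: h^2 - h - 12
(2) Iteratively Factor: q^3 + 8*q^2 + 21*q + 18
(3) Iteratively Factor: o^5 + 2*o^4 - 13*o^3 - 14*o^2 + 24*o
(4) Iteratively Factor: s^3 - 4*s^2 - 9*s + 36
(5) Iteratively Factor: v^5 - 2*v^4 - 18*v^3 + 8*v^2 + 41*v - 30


(1) = (h + 3)*(h - 4)
(2) = (q + 2)*(q^2 + 6*q + 9) = (q + 2)*(q + 3)*(q + 3)
(3) = (o)*(o^4 + 2*o^3 - 13*o^2 - 14*o + 24) = o*(o + 4)*(o^3 - 2*o^2 - 5*o + 6) = o*(o - 3)*(o + 4)*(o^2 + o - 2) = o*(o - 3)*(o + 2)*(o + 4)*(o - 1)
(4) = (s - 4)*(s^2 - 9) = (s - 4)*(s - 3)*(s + 3)
(5) = (v + 3)*(v^4 - 5*v^3 - 3*v^2 + 17*v - 10) = (v + 2)*(v + 3)*(v^3 - 7*v^2 + 11*v - 5) = (v - 1)*(v + 2)*(v + 3)*(v^2 - 6*v + 5) = (v - 1)^2*(v + 2)*(v + 3)*(v - 5)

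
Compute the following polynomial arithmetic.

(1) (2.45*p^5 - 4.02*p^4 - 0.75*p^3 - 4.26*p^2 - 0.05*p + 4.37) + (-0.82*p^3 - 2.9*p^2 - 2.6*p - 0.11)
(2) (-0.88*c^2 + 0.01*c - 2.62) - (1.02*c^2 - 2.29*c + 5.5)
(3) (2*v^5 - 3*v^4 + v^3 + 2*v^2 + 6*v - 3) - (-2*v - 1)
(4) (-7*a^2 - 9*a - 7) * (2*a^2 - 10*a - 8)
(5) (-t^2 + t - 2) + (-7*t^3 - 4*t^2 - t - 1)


(1) = 2.45*p^5 - 4.02*p^4 - 1.57*p^3 - 7.16*p^2 - 2.65*p + 4.26
(2) = -1.9*c^2 + 2.3*c - 8.12
(3) = 2*v^5 - 3*v^4 + v^3 + 2*v^2 + 8*v - 2
(4) = -14*a^4 + 52*a^3 + 132*a^2 + 142*a + 56
(5) = -7*t^3 - 5*t^2 - 3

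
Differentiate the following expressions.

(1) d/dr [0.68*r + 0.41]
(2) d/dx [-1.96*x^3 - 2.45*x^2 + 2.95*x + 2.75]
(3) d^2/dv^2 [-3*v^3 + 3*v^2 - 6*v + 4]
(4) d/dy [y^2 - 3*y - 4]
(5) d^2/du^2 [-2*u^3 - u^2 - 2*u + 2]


(1) = 0.680000000000000
(2) = -5.88*x^2 - 4.9*x + 2.95
(3) = 6 - 18*v
(4) = 2*y - 3
(5) = -12*u - 2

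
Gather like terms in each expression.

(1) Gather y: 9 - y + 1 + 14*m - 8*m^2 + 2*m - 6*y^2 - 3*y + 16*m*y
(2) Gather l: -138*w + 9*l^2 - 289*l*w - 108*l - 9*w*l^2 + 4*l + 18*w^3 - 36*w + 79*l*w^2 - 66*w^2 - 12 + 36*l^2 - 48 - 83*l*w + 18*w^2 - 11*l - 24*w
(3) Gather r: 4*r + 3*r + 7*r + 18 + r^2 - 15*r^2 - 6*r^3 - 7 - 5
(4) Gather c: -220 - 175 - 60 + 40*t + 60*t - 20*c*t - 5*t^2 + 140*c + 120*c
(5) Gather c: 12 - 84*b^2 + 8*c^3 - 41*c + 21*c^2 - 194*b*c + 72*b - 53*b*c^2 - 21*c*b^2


(1) = -8*m^2 + 16*m - 6*y^2 + y*(16*m - 4) + 10
(2) = l^2*(45 - 9*w) + l*(79*w^2 - 372*w - 115) + 18*w^3 - 48*w^2 - 198*w - 60
(3) = -6*r^3 - 14*r^2 + 14*r + 6
(4) = c*(260 - 20*t) - 5*t^2 + 100*t - 455
(5) = -84*b^2 + 72*b + 8*c^3 + c^2*(21 - 53*b) + c*(-21*b^2 - 194*b - 41) + 12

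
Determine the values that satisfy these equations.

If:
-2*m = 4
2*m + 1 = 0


Then:
No Solution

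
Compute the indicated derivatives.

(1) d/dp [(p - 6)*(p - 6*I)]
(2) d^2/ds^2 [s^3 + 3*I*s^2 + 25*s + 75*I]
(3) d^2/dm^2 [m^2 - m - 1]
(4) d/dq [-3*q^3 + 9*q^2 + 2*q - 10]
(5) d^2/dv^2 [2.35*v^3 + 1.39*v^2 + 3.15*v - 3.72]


(1) = 2*p - 6 - 6*I
(2) = 6*s + 6*I
(3) = 2
(4) = -9*q^2 + 18*q + 2
(5) = 14.1*v + 2.78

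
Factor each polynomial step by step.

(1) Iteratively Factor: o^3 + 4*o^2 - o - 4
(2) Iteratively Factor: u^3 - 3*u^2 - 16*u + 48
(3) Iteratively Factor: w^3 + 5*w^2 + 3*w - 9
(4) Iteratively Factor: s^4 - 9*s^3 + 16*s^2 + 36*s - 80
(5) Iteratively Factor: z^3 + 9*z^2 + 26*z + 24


(1) = (o - 1)*(o^2 + 5*o + 4) = (o - 1)*(o + 4)*(o + 1)
(2) = (u - 3)*(u^2 - 16) = (u - 4)*(u - 3)*(u + 4)
(3) = (w + 3)*(w^2 + 2*w - 3) = (w + 3)^2*(w - 1)
(4) = (s - 4)*(s^3 - 5*s^2 - 4*s + 20) = (s - 4)*(s - 2)*(s^2 - 3*s - 10) = (s - 5)*(s - 4)*(s - 2)*(s + 2)
(5) = (z + 4)*(z^2 + 5*z + 6) = (z + 3)*(z + 4)*(z + 2)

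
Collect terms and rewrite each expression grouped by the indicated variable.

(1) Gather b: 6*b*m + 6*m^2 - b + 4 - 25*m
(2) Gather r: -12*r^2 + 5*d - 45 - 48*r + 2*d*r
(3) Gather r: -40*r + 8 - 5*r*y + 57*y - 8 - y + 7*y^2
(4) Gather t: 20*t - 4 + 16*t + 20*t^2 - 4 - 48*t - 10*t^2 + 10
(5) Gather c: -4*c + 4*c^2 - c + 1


(1) = b*(6*m - 1) + 6*m^2 - 25*m + 4
(2) = 5*d - 12*r^2 + r*(2*d - 48) - 45
(3) = r*(-5*y - 40) + 7*y^2 + 56*y
(4) = 10*t^2 - 12*t + 2
(5) = 4*c^2 - 5*c + 1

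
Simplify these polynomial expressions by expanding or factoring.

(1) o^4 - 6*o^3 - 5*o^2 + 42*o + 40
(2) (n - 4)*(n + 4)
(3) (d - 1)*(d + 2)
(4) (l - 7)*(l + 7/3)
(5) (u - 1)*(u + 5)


(1) = (o - 5)*(o - 4)*(o + 1)*(o + 2)
(2) = n^2 - 16
(3) = d^2 + d - 2
(4) = l^2 - 14*l/3 - 49/3
(5) = u^2 + 4*u - 5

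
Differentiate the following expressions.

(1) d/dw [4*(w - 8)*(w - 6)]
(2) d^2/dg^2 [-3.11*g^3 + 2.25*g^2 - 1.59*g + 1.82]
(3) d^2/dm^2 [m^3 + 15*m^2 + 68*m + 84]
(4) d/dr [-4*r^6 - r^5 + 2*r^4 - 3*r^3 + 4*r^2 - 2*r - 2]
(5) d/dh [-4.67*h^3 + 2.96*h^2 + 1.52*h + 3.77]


(1) = 8*w - 56
(2) = 4.5 - 18.66*g
(3) = 6*m + 30
(4) = -24*r^5 - 5*r^4 + 8*r^3 - 9*r^2 + 8*r - 2
(5) = -14.01*h^2 + 5.92*h + 1.52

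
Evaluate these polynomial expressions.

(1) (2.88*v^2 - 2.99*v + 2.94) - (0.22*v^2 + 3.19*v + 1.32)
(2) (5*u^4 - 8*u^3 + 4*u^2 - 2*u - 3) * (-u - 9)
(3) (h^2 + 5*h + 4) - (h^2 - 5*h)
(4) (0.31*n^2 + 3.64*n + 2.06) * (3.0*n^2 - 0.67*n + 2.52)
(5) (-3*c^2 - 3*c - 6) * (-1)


(1) = 2.66*v^2 - 6.18*v + 1.62
(2) = -5*u^5 - 37*u^4 + 68*u^3 - 34*u^2 + 21*u + 27
(3) = 10*h + 4
(4) = 0.93*n^4 + 10.7123*n^3 + 4.5224*n^2 + 7.7926*n + 5.1912
(5) = 3*c^2 + 3*c + 6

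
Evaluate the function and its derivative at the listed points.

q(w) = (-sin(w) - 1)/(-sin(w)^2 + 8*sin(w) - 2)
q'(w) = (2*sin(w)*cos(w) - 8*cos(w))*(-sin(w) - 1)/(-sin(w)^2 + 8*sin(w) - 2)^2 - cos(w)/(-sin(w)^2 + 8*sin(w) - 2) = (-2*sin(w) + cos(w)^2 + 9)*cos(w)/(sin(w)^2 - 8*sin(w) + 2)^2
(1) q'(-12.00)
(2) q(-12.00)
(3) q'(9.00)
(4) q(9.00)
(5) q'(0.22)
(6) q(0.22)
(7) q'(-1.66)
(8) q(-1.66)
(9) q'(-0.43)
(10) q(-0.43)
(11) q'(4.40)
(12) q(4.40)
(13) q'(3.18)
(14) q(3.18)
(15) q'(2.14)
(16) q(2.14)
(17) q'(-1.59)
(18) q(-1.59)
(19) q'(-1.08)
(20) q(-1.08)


(1) = 1.81
(2) = -0.77
(3) = -6.46
(4) = -1.25
(5) = 101.97
(6) = 4.04
(7) = -0.01
(8) = 0.00
(9) = 0.32
(10) = 0.11
(11) = -0.03
(12) = 0.00
(13) = -1.89
(14) = 0.42
(15) = -0.25
(16) = -0.46
(17) = -0.00
(18) = 0.00
(19) = 0.05
(20) = 0.01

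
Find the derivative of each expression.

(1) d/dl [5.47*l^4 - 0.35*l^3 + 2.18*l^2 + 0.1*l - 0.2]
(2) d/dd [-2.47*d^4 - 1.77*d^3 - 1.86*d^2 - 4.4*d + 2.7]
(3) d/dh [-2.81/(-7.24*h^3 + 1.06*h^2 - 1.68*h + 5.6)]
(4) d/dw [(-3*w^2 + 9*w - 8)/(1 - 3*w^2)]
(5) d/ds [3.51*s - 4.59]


(1) = 21.88*l^3 - 1.05*l^2 + 4.36*l + 0.1
(2) = -9.88*d^3 - 5.31*d^2 - 3.72*d - 4.4
(3) = (-61.0332*h^2 + 5.9572*h - 4.7208)/(7.24*h^3 - 1.06*h^2 + 1.68*h - 5.6)^2
(4) = 9*(3*w^2 - 6*w + 1)/(9*w^4 - 6*w^2 + 1)
(5) = 3.51000000000000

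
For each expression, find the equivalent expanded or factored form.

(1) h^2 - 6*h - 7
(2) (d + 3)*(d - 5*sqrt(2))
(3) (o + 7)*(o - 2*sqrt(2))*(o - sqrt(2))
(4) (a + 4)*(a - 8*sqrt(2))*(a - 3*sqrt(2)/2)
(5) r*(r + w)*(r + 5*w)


(1) = (h - 7)*(h + 1)
(2) = d^2 - 5*sqrt(2)*d + 3*d - 15*sqrt(2)
(3) = o^3 - 3*sqrt(2)*o^2 + 7*o^2 - 21*sqrt(2)*o + 4*o + 28
(4) = a^3 - 19*sqrt(2)*a^2/2 + 4*a^2 - 38*sqrt(2)*a + 24*a + 96
(5) = r^3 + 6*r^2*w + 5*r*w^2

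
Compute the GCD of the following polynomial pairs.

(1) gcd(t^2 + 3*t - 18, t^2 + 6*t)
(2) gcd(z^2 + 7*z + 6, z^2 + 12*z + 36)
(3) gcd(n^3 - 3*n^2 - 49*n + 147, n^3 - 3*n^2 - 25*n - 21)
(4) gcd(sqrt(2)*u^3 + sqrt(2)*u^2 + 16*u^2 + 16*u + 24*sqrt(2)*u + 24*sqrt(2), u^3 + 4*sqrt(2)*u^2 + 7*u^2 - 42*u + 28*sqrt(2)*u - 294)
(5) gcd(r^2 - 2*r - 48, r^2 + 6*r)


(1) = t + 6
(2) = z + 6
(3) = gcd((n - 7)*(n - 3)*(n + 7), (n - 7)*(n + 1)*(n + 3)) = n - 7
(4) = gcd((u + 2*sqrt(2))*(u + 6*sqrt(2))*(sqrt(2)*u + sqrt(2)), (u + 7)*(u - 3*sqrt(2))*(u + 7*sqrt(2))) = 1
(5) = gcd((r - 8)*(r + 6), r*(r + 6)) = r + 6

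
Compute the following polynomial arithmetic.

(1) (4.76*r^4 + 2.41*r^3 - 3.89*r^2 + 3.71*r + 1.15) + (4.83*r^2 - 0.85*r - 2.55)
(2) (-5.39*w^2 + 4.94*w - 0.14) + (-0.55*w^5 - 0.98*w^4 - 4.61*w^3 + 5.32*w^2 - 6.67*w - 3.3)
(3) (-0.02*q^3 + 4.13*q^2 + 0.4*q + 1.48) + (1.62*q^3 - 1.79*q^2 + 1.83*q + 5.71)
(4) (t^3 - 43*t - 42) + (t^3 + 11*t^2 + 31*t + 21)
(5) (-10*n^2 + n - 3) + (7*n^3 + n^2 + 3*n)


(1) = 4.76*r^4 + 2.41*r^3 + 0.94*r^2 + 2.86*r - 1.4
(2) = -0.55*w^5 - 0.98*w^4 - 4.61*w^3 - 0.07*w^2 - 1.73*w - 3.44
(3) = 1.6*q^3 + 2.34*q^2 + 2.23*q + 7.19
(4) = 2*t^3 + 11*t^2 - 12*t - 21
(5) = 7*n^3 - 9*n^2 + 4*n - 3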